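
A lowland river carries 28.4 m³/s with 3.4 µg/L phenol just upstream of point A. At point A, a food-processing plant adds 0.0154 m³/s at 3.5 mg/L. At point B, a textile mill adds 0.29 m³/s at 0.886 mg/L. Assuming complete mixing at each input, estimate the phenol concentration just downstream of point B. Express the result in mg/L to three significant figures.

3.4 µg/L = 0.0034 mg/L.
After input A: C = (28.4·0.0034 + 0.0154·3.5) / 28.42 = 0.005295 mg/L.
After input B: C = (28.42·0.005295 + 0.29·0.886) / 28.71 = 0.01419 mg/L.

0.0142 mg/L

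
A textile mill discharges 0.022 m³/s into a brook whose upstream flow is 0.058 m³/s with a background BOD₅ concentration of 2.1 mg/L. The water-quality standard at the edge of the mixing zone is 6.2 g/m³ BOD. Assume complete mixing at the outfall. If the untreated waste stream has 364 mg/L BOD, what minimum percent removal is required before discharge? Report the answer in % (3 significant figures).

Mass balance: 6.2·0.08 = 0.022·Cₑ + 0.058·2.1.
Cₑ = (0.496 − 0.1218) / 0.022 = 17.01 mg/L.
Required removal = 1 − 17.01/364 = 95.33 %.

95.3 %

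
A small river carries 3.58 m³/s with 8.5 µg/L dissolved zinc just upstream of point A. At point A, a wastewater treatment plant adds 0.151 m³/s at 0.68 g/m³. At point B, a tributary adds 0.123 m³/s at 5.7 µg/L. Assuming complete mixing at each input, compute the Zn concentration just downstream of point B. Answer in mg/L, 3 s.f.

0.0347 mg/L

8.5 µg/L = 0.0085 mg/L.
After input A: C = (3.58·0.0085 + 0.151·0.68) / 3.731 = 0.03568 mg/L.
5.7 µg/L = 0.0057 mg/L.
After input B: C = (3.731·0.03568 + 0.123·0.0057) / 3.854 = 0.03472 mg/L.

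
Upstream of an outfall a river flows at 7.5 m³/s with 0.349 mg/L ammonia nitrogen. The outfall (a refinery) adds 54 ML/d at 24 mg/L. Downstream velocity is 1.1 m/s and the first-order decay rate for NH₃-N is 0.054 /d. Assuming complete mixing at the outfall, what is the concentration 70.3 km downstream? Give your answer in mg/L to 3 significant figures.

54 ML/d = 0.625 m³/s.
After complete mixing, C₀ = (0.625·24 + 7.5·0.349) / 8.125 = 2.168 mg/L.
Travel time t = 7.03e+04 m / 1.1 m/s = 6.391e+04 s = 0.7397 d.
C = 2.168·exp(−0.054·0.7397) = 2.168·0.9608 = 2.083 mg/L.

2.08 mg/L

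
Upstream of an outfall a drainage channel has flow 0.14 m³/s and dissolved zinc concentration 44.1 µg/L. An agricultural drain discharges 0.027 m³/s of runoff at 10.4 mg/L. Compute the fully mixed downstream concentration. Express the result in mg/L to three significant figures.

44.1 µg/L = 0.0441 mg/L.
Flow-weighted mixing gives C = (0.027·10.4 + 0.14·0.0441) / (0.027 + 0.14) = 0.287/0.167 = 1.718 mg/L.

1.72 mg/L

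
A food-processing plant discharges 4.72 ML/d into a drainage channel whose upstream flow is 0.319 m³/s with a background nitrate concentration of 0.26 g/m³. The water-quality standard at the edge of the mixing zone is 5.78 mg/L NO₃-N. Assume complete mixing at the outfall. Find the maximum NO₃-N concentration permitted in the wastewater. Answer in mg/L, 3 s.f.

38.0 mg/L

4.72 ML/d = 0.05463 m³/s.
Mass balance: 5.78·0.3736 = 0.05463·Cₑ + 0.319·0.26.
Cₑ = (2.16 − 0.08294) / 0.05463 = 38.01 mg/L.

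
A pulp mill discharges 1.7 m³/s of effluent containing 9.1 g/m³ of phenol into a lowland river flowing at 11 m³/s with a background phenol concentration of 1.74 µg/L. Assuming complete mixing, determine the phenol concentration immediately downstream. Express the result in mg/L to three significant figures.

1.22 mg/L

1.74 µg/L = 0.00174 mg/L.
Flow-weighted mixing gives C = (1.7·9.1 + 11·0.00174) / (1.7 + 11) = 15.49/12.7 = 1.22 mg/L.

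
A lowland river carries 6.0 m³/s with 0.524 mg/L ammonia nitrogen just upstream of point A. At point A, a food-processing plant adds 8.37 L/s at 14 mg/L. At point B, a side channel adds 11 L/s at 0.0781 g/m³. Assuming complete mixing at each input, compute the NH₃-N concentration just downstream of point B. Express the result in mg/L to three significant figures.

0.542 mg/L

8.37 L/s = 0.00837 m³/s.
After input A: C = (6·0.524 + 0.00837·14) / 6.008 = 0.5428 mg/L.
11 L/s = 0.011 m³/s.
After input B: C = (6.008·0.5428 + 0.011·0.0781) / 6.019 = 0.5419 mg/L.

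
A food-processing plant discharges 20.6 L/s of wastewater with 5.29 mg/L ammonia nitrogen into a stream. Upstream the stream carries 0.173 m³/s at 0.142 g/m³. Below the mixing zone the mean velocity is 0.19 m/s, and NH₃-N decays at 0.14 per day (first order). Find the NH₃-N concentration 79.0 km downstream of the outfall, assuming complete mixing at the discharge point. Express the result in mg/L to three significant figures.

0.352 mg/L

20.6 L/s = 0.0206 m³/s.
After complete mixing, C₀ = (0.0206·5.29 + 0.173·0.142) / 0.1936 = 0.6898 mg/L.
Travel time t = 7.9e+04 m / 0.19 m/s = 4.158e+05 s = 4.812 d.
C = 0.6898·exp(−0.14·4.812) = 0.6898·0.5098 = 0.3516 mg/L.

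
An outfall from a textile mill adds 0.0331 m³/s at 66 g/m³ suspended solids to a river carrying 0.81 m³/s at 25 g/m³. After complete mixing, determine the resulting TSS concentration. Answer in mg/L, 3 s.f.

Flow-weighted mixing gives C = (0.0331·66 + 0.81·25) / (0.0331 + 0.81) = 22.43/0.8431 = 26.61 mg/L.

26.6 mg/L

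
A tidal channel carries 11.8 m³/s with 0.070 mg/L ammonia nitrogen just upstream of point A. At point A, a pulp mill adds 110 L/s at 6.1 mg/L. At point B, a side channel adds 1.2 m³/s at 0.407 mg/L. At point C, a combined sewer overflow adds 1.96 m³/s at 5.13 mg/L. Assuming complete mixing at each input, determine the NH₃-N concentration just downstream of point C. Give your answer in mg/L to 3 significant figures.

0.799 mg/L

110 L/s = 0.11 m³/s.
After input A: C = (11.8·0.07 + 0.11·6.1) / 11.91 = 0.1257 mg/L.
After input B: C = (11.91·0.1257 + 1.2·0.407) / 13.11 = 0.1514 mg/L.
After input C: C = (13.11·0.1514 + 1.96·5.13) / 15.07 = 0.799 mg/L.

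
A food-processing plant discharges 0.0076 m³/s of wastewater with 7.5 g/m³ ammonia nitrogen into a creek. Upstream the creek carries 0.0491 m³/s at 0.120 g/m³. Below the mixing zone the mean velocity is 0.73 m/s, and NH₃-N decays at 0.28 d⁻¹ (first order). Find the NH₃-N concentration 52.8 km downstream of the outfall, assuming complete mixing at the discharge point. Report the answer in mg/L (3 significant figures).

0.877 mg/L

After complete mixing, C₀ = (0.0076·7.5 + 0.0491·0.12) / 0.0567 = 1.109 mg/L.
Travel time t = 5.28e+04 m / 0.73 m/s = 7.233e+04 s = 0.8371 d.
C = 1.109·exp(−0.28·0.8371) = 1.109·0.791 = 0.8774 mg/L.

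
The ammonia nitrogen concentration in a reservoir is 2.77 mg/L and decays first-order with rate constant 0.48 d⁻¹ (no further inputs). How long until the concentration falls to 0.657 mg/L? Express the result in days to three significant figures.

t = ln(C₀/C)/k = ln(2.77/0.657)/0.48 = 1.439/0.48 = 2.998 d.

3.00 d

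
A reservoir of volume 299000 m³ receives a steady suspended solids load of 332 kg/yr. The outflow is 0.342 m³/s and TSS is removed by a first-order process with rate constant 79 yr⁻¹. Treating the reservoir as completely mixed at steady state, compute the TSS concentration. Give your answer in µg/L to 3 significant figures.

9.65 µg/L

Outflow Q = 0.342 m³/s × 3.156e+07 s/yr = 1.079e+07 m³/yr.
Steady-state CSTR mass balance: W = Q·C + k·V·C, so C = W/(Q + kV).
Q + kV = 1.079e+07 + 79·299000 = 3.441e+07 m³/yr.
C = 332/3.441e+07 = 9.647e-06 kg/m³ = 0.009647 mg/L = 9.647 µg/L.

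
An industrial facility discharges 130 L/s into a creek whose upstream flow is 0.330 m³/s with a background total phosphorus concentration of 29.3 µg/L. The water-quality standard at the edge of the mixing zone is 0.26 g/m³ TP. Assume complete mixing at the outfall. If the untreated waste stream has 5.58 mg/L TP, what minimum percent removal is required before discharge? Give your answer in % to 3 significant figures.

130 L/s = 0.13 m³/s.
29.3 µg/L = 0.0293 mg/L.
Mass balance: 0.26·0.46 = 0.13·Cₑ + 0.33·0.0293.
Cₑ = (0.1196 − 0.009669) / 0.13 = 0.8456 mg/L.
Required removal = 1 − 0.8456/5.58 = 84.85 %.

84.8 %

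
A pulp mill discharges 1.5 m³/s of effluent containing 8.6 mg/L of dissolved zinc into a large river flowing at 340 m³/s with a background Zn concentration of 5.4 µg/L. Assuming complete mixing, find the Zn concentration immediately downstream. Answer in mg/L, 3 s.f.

0.0432 mg/L

5.4 µg/L = 0.0054 mg/L.
Conservation of mass across the mixing zone: C = (1.5·8.6 + 340·0.0054) / (1.5 + 340) = 14.74/341.5 = 0.04315 mg/L.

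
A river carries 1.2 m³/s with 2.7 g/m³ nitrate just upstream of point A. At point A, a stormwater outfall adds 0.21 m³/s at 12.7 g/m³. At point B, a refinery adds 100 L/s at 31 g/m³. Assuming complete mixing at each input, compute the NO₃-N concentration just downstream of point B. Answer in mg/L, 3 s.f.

5.96 mg/L

After input A: C = (1.2·2.7 + 0.21·12.7) / 1.41 = 4.189 mg/L.
100 L/s = 0.1 m³/s.
After input B: C = (1.41·4.189 + 0.1·31) / 1.51 = 5.965 mg/L.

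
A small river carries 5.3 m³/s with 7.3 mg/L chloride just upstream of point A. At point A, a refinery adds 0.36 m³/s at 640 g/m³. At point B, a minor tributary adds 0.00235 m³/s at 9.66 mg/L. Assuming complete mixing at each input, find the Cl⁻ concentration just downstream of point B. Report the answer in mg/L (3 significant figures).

After input A: C = (5.3·7.3 + 0.36·640) / 5.66 = 47.54 mg/L.
After input B: C = (5.66·47.54 + 0.00235·9.66) / 5.662 = 47.53 mg/L.

47.5 mg/L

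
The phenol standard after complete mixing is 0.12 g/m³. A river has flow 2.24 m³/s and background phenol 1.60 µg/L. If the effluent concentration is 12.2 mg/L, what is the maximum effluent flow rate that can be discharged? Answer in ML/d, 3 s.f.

1.90 ML/d

1.60 µg/L = 0.0016 mg/L.
Mass balance at complete mixing: C_std·(Q_w + Q_r) = Q_w·C_e + Q_r·C_b.
Rearranging, Q_w = Q_r·(C_std − C_b)/(C_e − C_std) = 2.24·(0.12 − 0.0016) / (12.2 − 0.12) = 0.02195 m³/s.
= 1.897 ML/d.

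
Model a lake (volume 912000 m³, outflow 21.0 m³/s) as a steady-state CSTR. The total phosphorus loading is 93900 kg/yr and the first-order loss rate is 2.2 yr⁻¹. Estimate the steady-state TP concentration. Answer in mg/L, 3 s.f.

0.141 mg/L

Outflow Q = 21.0 m³/s × 3.156e+07 s/yr = 6.627e+08 m³/yr.
Steady-state CSTR mass balance: W = Q·C + k·V·C, so C = W/(Q + kV).
Q + kV = 6.627e+08 + 2.2·912000 = 6.647e+08 m³/yr.
C = 93900/6.647e+08 = 0.0001413 kg/m³ = 0.1413 mg/L.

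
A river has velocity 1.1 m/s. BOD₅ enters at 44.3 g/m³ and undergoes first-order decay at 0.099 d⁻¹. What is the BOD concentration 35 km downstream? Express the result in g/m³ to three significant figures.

42.7 g/m³

Travel time t = 35 km / 1.1 m/s = 3.5e+04/1.1 = 3.182e+04 s = 0.3683 d.
First-order decay: C = 44.3·exp(−0.099·0.3683) = 44.3·0.9642 = 42.71 g/m³.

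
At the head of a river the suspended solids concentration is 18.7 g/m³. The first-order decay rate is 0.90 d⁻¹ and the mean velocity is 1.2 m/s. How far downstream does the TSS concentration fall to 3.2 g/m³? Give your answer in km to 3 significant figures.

203 km

From C = C₀·e^(−kt), t = ln(C₀/C)/k = ln(18.7/3.2)/0.90 = 1.765/0.90 = 1.962 d.
Distance = v·t = 1.2 m/s × 1.695e+05 s = 2.034e+05 m = 203.4 km.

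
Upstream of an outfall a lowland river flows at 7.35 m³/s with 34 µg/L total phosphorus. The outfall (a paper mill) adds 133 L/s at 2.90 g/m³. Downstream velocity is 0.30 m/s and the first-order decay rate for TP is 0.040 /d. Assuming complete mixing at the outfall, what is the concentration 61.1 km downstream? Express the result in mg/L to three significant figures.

133 L/s = 0.133 m³/s.
34 µg/L = 0.034 mg/L.
After complete mixing, C₀ = (0.133·2.9 + 7.35·0.034) / 7.483 = 0.08494 mg/L.
Travel time t = 6.11e+04 m / 0.30 m/s = 2.037e+05 s = 2.357 d.
C = 0.08494·exp(−0.040·2.357) = 0.08494·0.91 = 0.0773 mg/L.

0.0773 mg/L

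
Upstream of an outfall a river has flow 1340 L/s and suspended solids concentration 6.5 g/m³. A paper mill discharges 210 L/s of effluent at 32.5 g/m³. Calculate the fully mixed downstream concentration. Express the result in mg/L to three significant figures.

10.0 mg/L

210 L/s = 0.21 m³/s.
1340 L/s = 1.34 m³/s.
Flow-weighted mixing gives C = (0.21·32.5 + 1.34·6.5) / (0.21 + 1.34) = 15.54/1.55 = 10.02 mg/L.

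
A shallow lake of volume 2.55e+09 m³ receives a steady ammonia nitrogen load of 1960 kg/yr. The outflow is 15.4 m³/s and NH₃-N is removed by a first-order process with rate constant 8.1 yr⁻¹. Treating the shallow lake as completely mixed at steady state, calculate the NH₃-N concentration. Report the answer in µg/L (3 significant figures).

Outflow Q = 15.4 m³/s × 3.156e+07 s/yr = 4.86e+08 m³/yr.
Steady-state CSTR mass balance: W = Q·C + k·V·C, so C = W/(Q + kV).
Q + kV = 4.86e+08 + 8.1·2.55e+09 = 2.114e+10 m³/yr.
C = 1960/2.114e+10 = 9.271e-08 kg/m³ = 9.271e-05 mg/L = 0.09271 µg/L.

0.0927 µg/L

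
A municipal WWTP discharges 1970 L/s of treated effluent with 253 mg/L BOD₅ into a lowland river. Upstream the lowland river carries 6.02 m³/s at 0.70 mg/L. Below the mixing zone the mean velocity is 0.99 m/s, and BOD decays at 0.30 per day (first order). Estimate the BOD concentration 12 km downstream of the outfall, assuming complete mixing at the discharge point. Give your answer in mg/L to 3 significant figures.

60.3 mg/L

1970 L/s = 1.97 m³/s.
After complete mixing, C₀ = (1.97·253 + 6.02·0.7) / 7.99 = 62.91 mg/L.
Travel time t = 1.2e+04 m / 0.99 m/s = 1.212e+04 s = 0.1403 d.
C = 62.91·exp(−0.30·0.1403) = 62.91·0.9588 = 60.31 mg/L.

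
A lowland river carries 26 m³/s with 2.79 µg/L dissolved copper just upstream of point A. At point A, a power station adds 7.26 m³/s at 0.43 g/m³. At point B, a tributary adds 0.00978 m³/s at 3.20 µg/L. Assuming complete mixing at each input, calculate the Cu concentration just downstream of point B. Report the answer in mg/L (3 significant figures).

2.79 µg/L = 0.00279 mg/L.
After input A: C = (26·0.00279 + 7.26·0.43) / 33.26 = 0.09604 mg/L.
3.20 µg/L = 0.0032 mg/L.
After input B: C = (33.26·0.09604 + 0.00978·0.0032) / 33.27 = 0.09601 mg/L.

0.0960 mg/L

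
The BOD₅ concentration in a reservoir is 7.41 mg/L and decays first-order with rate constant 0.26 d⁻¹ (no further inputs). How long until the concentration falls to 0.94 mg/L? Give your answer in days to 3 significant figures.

t = ln(C₀/C)/k = ln(7.41/0.94)/0.26 = 2.065/0.26 = 7.941 d.

7.94 d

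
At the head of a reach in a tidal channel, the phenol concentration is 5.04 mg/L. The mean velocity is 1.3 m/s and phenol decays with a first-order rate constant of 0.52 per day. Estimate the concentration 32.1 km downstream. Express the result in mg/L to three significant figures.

4.34 mg/L

Travel time t = 32.1 km / 1.3 m/s = 3.21e+04/1.3 = 2.469e+04 s = 0.2858 d.
First-order decay: C = 5.04·exp(−0.52·0.2858) = 5.04·0.8619 = 4.344 mg/L.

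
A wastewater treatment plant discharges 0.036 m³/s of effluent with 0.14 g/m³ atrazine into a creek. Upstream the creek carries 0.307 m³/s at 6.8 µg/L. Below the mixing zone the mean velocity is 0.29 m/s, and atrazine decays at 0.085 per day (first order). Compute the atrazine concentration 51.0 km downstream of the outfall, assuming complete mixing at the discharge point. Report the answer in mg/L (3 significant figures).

0.0175 mg/L

6.8 µg/L = 0.0068 mg/L.
After complete mixing, C₀ = (0.036·0.14 + 0.307·0.0068) / 0.343 = 0.02078 mg/L.
Travel time t = 5.1e+04 m / 0.29 m/s = 1.759e+05 s = 2.035 d.
C = 0.02078·exp(−0.085·2.035) = 0.02078·0.8411 = 0.01748 mg/L.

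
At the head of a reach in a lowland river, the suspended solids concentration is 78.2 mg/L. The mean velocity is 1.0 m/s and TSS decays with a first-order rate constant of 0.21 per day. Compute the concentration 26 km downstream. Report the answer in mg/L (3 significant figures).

73.4 mg/L

Travel time t = 26 km / 1.0 m/s = 2.6e+04/1.0 = 2.6e+04 s = 0.3009 d.
First-order decay: C = 78.2·exp(−0.21·0.3009) = 78.2·0.9388 = 73.41 mg/L.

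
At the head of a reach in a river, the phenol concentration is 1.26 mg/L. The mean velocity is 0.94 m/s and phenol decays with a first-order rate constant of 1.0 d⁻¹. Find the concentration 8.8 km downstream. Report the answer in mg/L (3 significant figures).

1.13 mg/L

Travel time t = 8.8 km / 0.94 m/s = 8800/0.94 = 9362 s = 0.1084 d.
First-order decay: C = 1.26·exp(−1.0·0.1084) = 1.26·0.8973 = 1.131 mg/L.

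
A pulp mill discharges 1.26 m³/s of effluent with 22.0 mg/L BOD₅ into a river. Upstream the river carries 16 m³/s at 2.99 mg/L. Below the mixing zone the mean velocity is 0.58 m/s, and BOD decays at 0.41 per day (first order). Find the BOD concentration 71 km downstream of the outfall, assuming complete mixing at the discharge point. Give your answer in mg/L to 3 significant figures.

2.45 mg/L

After complete mixing, C₀ = (1.26·22 + 16·2.99) / 17.26 = 4.378 mg/L.
Travel time t = 7.1e+04 m / 0.58 m/s = 1.224e+05 s = 1.417 d.
C = 4.378·exp(−0.41·1.417) = 4.378·0.5594 = 2.449 mg/L.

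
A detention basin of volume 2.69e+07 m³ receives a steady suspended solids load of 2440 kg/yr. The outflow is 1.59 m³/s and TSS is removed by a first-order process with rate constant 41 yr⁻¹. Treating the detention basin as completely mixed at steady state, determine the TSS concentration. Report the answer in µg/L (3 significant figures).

Outflow Q = 1.59 m³/s × 3.156e+07 s/yr = 5.018e+07 m³/yr.
Steady-state CSTR mass balance: W = Q·C + k·V·C, so C = W/(Q + kV).
Q + kV = 5.018e+07 + 41·2.69e+07 = 1.153e+09 m³/yr.
C = 2440/1.153e+09 = 2.116e-06 kg/m³ = 0.002116 mg/L = 2.116 µg/L.

2.12 µg/L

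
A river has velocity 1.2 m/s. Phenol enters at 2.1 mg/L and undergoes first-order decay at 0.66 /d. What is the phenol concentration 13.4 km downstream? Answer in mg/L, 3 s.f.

1.93 mg/L

Travel time t = 13.4 km / 1.2 m/s = 1.34e+04/1.2 = 1.117e+04 s = 0.1292 d.
First-order decay: C = 2.1·exp(−0.66·0.1292) = 2.1·0.9182 = 1.928 mg/L.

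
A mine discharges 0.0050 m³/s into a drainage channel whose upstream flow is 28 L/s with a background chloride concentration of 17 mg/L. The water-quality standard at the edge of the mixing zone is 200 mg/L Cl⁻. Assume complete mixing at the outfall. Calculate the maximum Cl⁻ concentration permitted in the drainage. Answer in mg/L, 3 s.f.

1220 mg/L

28 L/s = 0.028 m³/s.
Mass balance: 200·0.033 = 0.005·Cₑ + 0.028·17.
Cₑ = (6.6 − 0.476) / 0.005 = 1225 mg/L.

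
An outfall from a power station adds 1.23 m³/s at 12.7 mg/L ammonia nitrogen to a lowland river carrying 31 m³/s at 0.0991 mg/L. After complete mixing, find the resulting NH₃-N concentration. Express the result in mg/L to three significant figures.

0.580 mg/L

By mass balance at complete mixing, C = (1.23·12.7 + 31·0.0991) / (1.23 + 31) = 18.69/32.23 = 0.58 mg/L.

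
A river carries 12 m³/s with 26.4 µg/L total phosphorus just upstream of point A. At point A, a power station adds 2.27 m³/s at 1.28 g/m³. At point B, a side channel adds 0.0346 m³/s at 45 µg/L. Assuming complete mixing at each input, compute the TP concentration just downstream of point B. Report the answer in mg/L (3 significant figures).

0.225 mg/L

26.4 µg/L = 0.0264 mg/L.
After input A: C = (12·0.0264 + 2.27·1.28) / 14.27 = 0.2258 mg/L.
45 µg/L = 0.045 mg/L.
After input B: C = (14.27·0.2258 + 0.0346·0.045) / 14.3 = 0.2254 mg/L.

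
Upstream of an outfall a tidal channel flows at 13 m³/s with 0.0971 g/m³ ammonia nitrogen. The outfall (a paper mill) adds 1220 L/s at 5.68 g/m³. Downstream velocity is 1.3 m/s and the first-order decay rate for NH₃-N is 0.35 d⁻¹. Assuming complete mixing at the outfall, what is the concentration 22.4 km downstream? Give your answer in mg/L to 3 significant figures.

0.537 mg/L

1220 L/s = 1.22 m³/s.
After complete mixing, C₀ = (1.22·5.68 + 13·0.0971) / 14.22 = 0.5761 mg/L.
Travel time t = 2.24e+04 m / 1.3 m/s = 1.723e+04 s = 0.1994 d.
C = 0.5761·exp(−0.35·0.1994) = 0.5761·0.9326 = 0.5372 mg/L.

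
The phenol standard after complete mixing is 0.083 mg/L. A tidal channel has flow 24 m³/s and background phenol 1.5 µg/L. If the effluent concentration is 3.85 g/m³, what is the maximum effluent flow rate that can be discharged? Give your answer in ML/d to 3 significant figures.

1.5 µg/L = 0.0015 mg/L.
Mass balance at complete mixing: C_std·(Q_w + Q_r) = Q_w·C_e + Q_r·C_b.
Rearranging, Q_w = Q_r·(C_std − C_b)/(C_e − C_std) = 24·(0.083 − 0.0015) / (3.85 − 0.083) = 0.5192 m³/s.
= 44.86 ML/d.

44.9 ML/d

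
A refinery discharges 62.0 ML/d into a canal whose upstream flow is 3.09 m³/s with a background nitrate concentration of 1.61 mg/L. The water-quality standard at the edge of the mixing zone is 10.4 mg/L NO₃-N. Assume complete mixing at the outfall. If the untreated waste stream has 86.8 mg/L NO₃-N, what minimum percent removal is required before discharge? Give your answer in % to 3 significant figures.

62.0 ML/d = 0.7176 m³/s.
Mass balance: 10.4·3.808 = 0.7176·Cₑ + 3.09·1.61.
Cₑ = (39.6 − 4.975) / 0.7176 = 48.25 mg/L.
Required removal = 1 − 48.25/86.8 = 44.41 %.

44.4 %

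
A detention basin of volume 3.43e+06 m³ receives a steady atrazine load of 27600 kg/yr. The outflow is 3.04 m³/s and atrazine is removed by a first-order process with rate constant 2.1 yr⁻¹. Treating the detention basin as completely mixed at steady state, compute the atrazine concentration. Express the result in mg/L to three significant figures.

Outflow Q = 3.04 m³/s × 3.156e+07 s/yr = 9.594e+07 m³/yr.
Steady-state CSTR mass balance: W = Q·C + k·V·C, so C = W/(Q + kV).
Q + kV = 9.594e+07 + 2.1·3.43e+06 = 1.031e+08 m³/yr.
C = 27600/1.031e+08 = 0.0002676 kg/m³ = 0.2676 mg/L.

0.268 mg/L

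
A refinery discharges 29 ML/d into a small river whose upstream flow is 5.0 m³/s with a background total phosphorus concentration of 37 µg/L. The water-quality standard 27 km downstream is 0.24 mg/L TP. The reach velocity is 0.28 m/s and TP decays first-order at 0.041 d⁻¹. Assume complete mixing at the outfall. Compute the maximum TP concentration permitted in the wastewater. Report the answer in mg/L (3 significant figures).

3.44 mg/L

29 ML/d = 0.3356 m³/s.
37 µg/L = 0.037 mg/L.
Travel time to the compliance point: t = 2.7e+04/0.28 = 9.643e+04 s = 1.116 d; decay factor exp(−0.041·1.116) = 0.9553.
So the concentration just after mixing may be at most 0.24/0.9553 = 0.2512 mg/L.
Mass balance: 0.2512·5.336 = 0.3356·Cₑ + 5·0.037.
Cₑ = (1.341 − 0.185) / 0.3356 = 3.443 mg/L.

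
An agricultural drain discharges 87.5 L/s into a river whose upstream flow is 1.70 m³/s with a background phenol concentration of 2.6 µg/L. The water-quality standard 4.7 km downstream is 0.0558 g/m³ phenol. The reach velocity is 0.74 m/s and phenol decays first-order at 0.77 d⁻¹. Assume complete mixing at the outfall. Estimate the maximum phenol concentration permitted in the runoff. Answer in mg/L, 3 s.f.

87.5 L/s = 0.0875 m³/s.
2.6 µg/L = 0.0026 mg/L.
Travel time to the compliance point: t = 4700/0.74 = 6351 s = 0.07351 d; decay factor exp(−0.77·0.07351) = 0.945.
So the concentration just after mixing may be at most 0.0558/0.945 = 0.05905 mg/L.
Mass balance: 0.05905·1.787 = 0.0875·Cₑ + 1.7·0.0026.
Cₑ = (0.1056 − 0.00442) / 0.0875 = 1.156 mg/L.

1.16 mg/L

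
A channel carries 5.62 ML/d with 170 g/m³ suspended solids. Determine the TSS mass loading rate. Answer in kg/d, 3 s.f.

955 kg/d

5.62 ML/d = 0.06505 m³/s.
Mass flux = Q·C = 0.06505 m³/s × 170 g/m³ = 11.06 g/s.
= 11.06 g/s × 86.4 = 955.4 kg/d.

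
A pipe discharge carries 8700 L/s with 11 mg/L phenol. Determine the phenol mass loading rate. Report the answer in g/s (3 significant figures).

95.7 g/s

8700 L/s = 8.7 m³/s.
Mass flux = Q·C = 8.7 m³/s × 11 g/m³ = 95.7 g/s.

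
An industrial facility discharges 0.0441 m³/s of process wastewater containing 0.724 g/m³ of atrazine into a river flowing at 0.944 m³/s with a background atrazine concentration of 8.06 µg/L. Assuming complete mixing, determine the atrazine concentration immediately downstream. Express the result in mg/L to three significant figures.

0.0400 mg/L

8.06 µg/L = 0.00806 mg/L.
Conservation of mass across the mixing zone: C = (0.0441·0.724 + 0.944·0.00806) / (0.0441 + 0.944) = 0.03954/0.9881 = 0.04001 mg/L.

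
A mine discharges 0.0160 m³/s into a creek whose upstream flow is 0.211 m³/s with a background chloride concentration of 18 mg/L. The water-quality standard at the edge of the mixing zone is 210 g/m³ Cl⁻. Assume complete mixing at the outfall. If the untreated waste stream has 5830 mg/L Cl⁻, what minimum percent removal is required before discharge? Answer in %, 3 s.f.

53.0 %

Mass balance: 210·0.227 = 0.016·Cₑ + 0.211·18.
Cₑ = (47.67 − 3.798) / 0.016 = 2742 mg/L.
Required removal = 1 − 2742/5830 = 52.97 %.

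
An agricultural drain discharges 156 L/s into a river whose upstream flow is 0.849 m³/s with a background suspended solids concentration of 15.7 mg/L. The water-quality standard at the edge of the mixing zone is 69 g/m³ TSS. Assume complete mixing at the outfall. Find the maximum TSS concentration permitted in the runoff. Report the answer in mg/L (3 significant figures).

156 L/s = 0.156 m³/s.
Mass balance: 69·1.005 = 0.156·Cₑ + 0.849·15.7.
Cₑ = (69.34 − 13.33) / 0.156 = 359.1 mg/L.

359 mg/L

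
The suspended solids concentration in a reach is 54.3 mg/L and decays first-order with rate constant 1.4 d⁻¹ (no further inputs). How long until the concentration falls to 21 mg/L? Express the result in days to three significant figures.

0.679 d

t = ln(C₀/C)/k = ln(54.3/21)/1.4 = 0.95/1.4 = 0.6786 d.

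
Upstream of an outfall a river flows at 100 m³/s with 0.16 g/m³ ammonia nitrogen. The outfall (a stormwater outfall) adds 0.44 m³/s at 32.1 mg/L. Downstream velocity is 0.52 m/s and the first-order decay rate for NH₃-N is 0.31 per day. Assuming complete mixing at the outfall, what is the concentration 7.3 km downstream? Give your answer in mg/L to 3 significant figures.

After complete mixing, C₀ = (0.44·32.1 + 100·0.16) / 100.4 = 0.2999 mg/L.
Travel time t = 7300 m / 0.52 m/s = 1.404e+04 s = 0.1625 d.
C = 0.2999·exp(−0.31·0.1625) = 0.2999·0.9509 = 0.2852 mg/L.

0.285 mg/L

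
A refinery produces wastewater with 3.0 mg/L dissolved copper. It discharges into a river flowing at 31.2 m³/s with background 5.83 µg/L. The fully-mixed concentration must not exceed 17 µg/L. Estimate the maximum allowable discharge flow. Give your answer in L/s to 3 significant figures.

117 L/s

5.83 µg/L = 0.00583 mg/L.
17 µg/L = 0.017 mg/L.
Mass balance at complete mixing: C_std·(Q_w + Q_r) = Q_w·C_e + Q_r·C_b.
Rearranging, Q_w = Q_r·(C_std − C_b)/(C_e − C_std) = 31.2·(0.017 − 0.00583) / (3 − 0.017) = 0.1168 m³/s.
= 116.8 L/s.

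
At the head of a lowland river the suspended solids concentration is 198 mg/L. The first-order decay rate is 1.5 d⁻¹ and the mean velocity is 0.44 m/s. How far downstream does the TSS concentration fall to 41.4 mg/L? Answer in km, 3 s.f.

From C = C₀·e^(−kt), t = ln(C₀/C)/k = ln(198/41.4)/1.5 = 1.565/1.5 = 1.043 d.
Distance = v·t = 0.44 m/s × 9.014e+04 s = 3.966e+04 m = 39.66 km.

39.7 km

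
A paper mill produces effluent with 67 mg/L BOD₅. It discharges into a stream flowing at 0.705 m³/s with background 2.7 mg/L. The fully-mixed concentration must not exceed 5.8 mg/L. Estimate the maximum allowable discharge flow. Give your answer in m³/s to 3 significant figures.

0.0357 m³/s

Mass balance at complete mixing: C_std·(Q_w + Q_r) = Q_w·C_e + Q_r·C_b.
Rearranging, Q_w = Q_r·(C_std − C_b)/(C_e − C_std) = 0.705·(5.8 − 2.7) / (67 − 5.8) = 0.03571 m³/s.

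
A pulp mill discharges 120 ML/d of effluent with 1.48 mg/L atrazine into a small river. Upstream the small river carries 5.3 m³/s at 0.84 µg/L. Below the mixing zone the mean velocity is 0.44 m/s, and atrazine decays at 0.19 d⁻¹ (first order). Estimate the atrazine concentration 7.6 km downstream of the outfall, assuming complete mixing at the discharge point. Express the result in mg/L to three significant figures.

120 ML/d = 1.389 m³/s.
0.84 µg/L = 0.00084 mg/L.
After complete mixing, C₀ = (1.389·1.48 + 5.3·0.00084) / 6.689 = 0.308 mg/L.
Travel time t = 7600 m / 0.44 m/s = 1.727e+04 s = 0.1999 d.
C = 0.308·exp(−0.19·0.1999) = 0.308·0.9627 = 0.2965 mg/L.

0.296 mg/L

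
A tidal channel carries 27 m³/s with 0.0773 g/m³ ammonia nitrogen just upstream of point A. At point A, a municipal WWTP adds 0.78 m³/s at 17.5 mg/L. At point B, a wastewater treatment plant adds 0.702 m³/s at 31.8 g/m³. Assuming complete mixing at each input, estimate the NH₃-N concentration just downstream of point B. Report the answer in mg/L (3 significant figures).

1.34 mg/L

After input A: C = (27·0.0773 + 0.78·17.5) / 27.78 = 0.5665 mg/L.
After input B: C = (27.78·0.5665 + 0.702·31.8) / 28.48 = 1.336 mg/L.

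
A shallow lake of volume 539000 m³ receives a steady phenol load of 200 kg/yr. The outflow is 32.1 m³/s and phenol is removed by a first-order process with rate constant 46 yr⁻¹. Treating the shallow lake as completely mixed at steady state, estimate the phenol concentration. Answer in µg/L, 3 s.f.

0.193 µg/L

Outflow Q = 32.1 m³/s × 3.156e+07 s/yr = 1.013e+09 m³/yr.
Steady-state CSTR mass balance: W = Q·C + k·V·C, so C = W/(Q + kV).
Q + kV = 1.013e+09 + 46·539000 = 1.038e+09 m³/yr.
C = 200/1.038e+09 = 1.927e-07 kg/m³ = 0.0001927 mg/L = 0.1927 µg/L.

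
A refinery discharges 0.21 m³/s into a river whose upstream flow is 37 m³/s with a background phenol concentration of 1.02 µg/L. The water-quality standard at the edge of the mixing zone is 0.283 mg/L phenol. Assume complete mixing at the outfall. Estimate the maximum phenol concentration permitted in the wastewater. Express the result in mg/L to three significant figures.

1.02 µg/L = 0.00102 mg/L.
Mass balance: 0.283·37.21 = 0.21·Cₑ + 37·0.00102.
Cₑ = (10.53 − 0.03774) / 0.21 = 49.97 mg/L.

50.0 mg/L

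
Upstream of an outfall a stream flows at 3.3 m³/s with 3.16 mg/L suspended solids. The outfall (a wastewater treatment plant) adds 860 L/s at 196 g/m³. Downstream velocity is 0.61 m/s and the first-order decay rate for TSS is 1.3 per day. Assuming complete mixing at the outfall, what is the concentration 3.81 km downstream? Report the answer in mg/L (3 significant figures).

860 L/s = 0.86 m³/s.
After complete mixing, C₀ = (0.86·196 + 3.3·3.16) / 4.16 = 43.03 mg/L.
Travel time t = 3810 m / 0.61 m/s = 6246 s = 0.07229 d.
C = 43.03·exp(−1.3·0.07229) = 43.03·0.9103 = 39.17 mg/L.

39.2 mg/L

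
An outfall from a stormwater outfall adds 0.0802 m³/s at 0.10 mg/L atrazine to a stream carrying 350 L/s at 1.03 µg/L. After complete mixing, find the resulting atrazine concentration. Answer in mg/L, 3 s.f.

350 L/s = 0.35 m³/s.
1.03 µg/L = 0.00103 mg/L.
Flow-weighted mixing gives C = (0.0802·0.1 + 0.35·0.00103) / (0.0802 + 0.35) = 0.00838/0.4302 = 0.01948 mg/L.

0.0195 mg/L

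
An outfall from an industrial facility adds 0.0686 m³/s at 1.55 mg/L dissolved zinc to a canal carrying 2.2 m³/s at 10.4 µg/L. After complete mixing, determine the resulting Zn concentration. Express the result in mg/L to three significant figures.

0.0570 mg/L

10.4 µg/L = 0.0104 mg/L.
Flow-weighted mixing gives C = (0.0686·1.55 + 2.2·0.0104) / (0.0686 + 2.2) = 0.1292/2.269 = 0.05696 mg/L.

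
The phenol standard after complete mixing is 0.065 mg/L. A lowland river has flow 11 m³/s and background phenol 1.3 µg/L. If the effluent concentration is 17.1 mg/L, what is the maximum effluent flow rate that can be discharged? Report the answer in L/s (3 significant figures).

41.1 L/s

1.3 µg/L = 0.0013 mg/L.
Mass balance at complete mixing: C_std·(Q_w + Q_r) = Q_w·C_e + Q_r·C_b.
Rearranging, Q_w = Q_r·(C_std − C_b)/(C_e − C_std) = 11·(0.065 − 0.0013) / (17.1 − 0.065) = 0.04113 m³/s.
= 41.13 L/s.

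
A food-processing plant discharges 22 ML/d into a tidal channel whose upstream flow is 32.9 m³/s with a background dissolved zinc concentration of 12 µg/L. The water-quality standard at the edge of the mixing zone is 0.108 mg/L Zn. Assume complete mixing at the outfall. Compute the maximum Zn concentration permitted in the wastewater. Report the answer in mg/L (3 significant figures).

22 ML/d = 0.2546 m³/s.
12 µg/L = 0.012 mg/L.
Mass balance: 0.108·33.15 = 0.2546·Cₑ + 32.9·0.012.
Cₑ = (3.581 − 0.3948) / 0.2546 = 12.51 mg/L.

12.5 mg/L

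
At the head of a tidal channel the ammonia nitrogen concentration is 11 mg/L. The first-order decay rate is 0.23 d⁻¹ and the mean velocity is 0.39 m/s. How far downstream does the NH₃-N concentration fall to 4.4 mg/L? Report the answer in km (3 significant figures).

134 km

From C = C₀·e^(−kt), t = ln(C₀/C)/k = ln(11/4.4)/0.23 = 0.9163/0.23 = 3.984 d.
Distance = v·t = 0.39 m/s × 3.442e+05 s = 1.342e+05 m = 134.2 km.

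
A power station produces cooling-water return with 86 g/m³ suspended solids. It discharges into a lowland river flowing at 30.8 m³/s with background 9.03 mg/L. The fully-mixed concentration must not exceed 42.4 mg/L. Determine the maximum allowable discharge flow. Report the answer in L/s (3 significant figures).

23600 L/s

Mass balance at complete mixing: C_std·(Q_w + Q_r) = Q_w·C_e + Q_r·C_b.
Rearranging, Q_w = Q_r·(C_std − C_b)/(C_e − C_std) = 30.8·(42.4 − 9.03) / (86 − 42.4) = 23.57 m³/s.
= 2.357e+04 L/s.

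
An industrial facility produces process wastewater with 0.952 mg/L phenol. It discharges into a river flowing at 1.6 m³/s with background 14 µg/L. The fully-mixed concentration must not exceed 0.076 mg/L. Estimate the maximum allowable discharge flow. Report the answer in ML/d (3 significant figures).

14 µg/L = 0.014 mg/L.
Mass balance at complete mixing: C_std·(Q_w + Q_r) = Q_w·C_e + Q_r·C_b.
Rearranging, Q_w = Q_r·(C_std − C_b)/(C_e − C_std) = 1.6·(0.076 − 0.014) / (0.952 − 0.076) = 0.1132 m³/s.
= 9.784 ML/d.

9.78 ML/d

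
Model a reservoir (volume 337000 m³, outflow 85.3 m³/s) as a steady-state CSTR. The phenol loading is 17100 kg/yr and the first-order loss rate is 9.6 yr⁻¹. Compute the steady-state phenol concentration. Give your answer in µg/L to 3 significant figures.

6.34 µg/L

Outflow Q = 85.3 m³/s × 3.156e+07 s/yr = 2.692e+09 m³/yr.
Steady-state CSTR mass balance: W = Q·C + k·V·C, so C = W/(Q + kV).
Q + kV = 2.692e+09 + 9.6·337000 = 2.695e+09 m³/yr.
C = 17100/2.695e+09 = 6.345e-06 kg/m³ = 0.006345 mg/L = 6.345 µg/L.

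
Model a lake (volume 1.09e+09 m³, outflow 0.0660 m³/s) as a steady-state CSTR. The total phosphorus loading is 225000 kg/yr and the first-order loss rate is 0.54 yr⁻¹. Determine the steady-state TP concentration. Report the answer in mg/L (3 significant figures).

Outflow Q = 0.0660 m³/s × 3.156e+07 s/yr = 2.083e+06 m³/yr.
Steady-state CSTR mass balance: W = Q·C + k·V·C, so C = W/(Q + kV).
Q + kV = 2.083e+06 + 0.54·1.09e+09 = 5.907e+08 m³/yr.
C = 225000/5.907e+08 = 0.0003809 kg/m³ = 0.3809 mg/L.

0.381 mg/L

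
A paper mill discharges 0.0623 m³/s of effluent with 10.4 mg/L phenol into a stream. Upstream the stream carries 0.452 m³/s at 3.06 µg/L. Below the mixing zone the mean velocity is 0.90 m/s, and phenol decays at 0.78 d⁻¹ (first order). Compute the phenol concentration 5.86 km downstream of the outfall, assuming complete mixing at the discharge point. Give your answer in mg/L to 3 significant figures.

3.06 µg/L = 0.00306 mg/L.
After complete mixing, C₀ = (0.0623·10.4 + 0.452·0.00306) / 0.5143 = 1.262 mg/L.
Travel time t = 5860 m / 0.90 m/s = 6511 s = 0.07536 d.
C = 1.262·exp(−0.78·0.07536) = 1.262·0.9429 = 1.19 mg/L.

1.19 mg/L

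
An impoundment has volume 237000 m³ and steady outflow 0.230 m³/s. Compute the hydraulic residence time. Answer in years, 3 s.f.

0.0327 yr

Q = 0.230 m³/s × 3.156e+07 s/yr = 7.258e+06 m³/yr.
Hydraulic residence time τ = V/Q = 237000/7.258e+06 = 0.03265 yr.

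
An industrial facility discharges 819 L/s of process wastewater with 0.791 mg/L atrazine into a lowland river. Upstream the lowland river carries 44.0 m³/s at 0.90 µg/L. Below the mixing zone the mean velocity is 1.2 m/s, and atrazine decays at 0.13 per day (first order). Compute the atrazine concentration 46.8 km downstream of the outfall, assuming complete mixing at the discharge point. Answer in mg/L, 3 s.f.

0.0145 mg/L

819 L/s = 0.819 m³/s.
0.90 µg/L = 0.0009 mg/L.
After complete mixing, C₀ = (0.819·0.791 + 44·0.0009) / 44.82 = 0.01534 mg/L.
Travel time t = 4.68e+04 m / 1.2 m/s = 3.9e+04 s = 0.4514 d.
C = 0.01534·exp(−0.13·0.4514) = 0.01534·0.943 = 0.01446 mg/L.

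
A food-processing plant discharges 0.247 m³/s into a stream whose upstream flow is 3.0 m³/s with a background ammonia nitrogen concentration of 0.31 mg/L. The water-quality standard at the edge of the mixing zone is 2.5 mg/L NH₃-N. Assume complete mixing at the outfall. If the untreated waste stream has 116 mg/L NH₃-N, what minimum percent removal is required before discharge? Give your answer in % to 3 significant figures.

74.9 %

Mass balance: 2.5·3.247 = 0.247·Cₑ + 3·0.31.
Cₑ = (8.117 − 0.93) / 0.247 = 29.1 mg/L.
Required removal = 1 − 29.1/116 = 74.91 %.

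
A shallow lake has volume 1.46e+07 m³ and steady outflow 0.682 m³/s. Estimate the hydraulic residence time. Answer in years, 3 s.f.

Q = 0.682 m³/s × 3.156e+07 s/yr = 2.152e+07 m³/yr.
Hydraulic residence time τ = V/Q = 1.46e+07/2.152e+07 = 0.6784 yr.

0.678 yr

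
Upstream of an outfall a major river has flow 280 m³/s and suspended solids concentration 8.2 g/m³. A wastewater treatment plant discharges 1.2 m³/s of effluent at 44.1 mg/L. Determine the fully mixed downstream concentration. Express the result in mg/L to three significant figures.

8.35 mg/L

Conservation of mass across the mixing zone: C = (1.2·44.1 + 280·8.2) / (1.2 + 280) = 2349/281.2 = 8.353 mg/L.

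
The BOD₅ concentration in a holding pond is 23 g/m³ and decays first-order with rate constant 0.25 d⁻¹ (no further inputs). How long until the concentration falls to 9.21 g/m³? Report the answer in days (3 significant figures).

t = ln(C₀/C)/k = ln(23/9.21)/0.25 = 0.9152/0.25 = 3.661 d.

3.66 d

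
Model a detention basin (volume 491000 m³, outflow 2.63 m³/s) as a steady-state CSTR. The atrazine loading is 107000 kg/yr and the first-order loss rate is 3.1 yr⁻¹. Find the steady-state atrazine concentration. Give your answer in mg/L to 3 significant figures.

1.27 mg/L

Outflow Q = 2.63 m³/s × 3.156e+07 s/yr = 8.3e+07 m³/yr.
Steady-state CSTR mass balance: W = Q·C + k·V·C, so C = W/(Q + kV).
Q + kV = 8.3e+07 + 3.1·491000 = 8.452e+07 m³/yr.
C = 107000/8.452e+07 = 0.001266 kg/m³ = 1.266 mg/L.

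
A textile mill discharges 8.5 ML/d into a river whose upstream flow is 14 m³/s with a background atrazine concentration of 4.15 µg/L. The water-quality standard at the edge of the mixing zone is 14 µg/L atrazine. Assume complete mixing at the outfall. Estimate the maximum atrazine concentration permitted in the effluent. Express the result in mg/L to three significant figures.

1.42 mg/L

8.5 ML/d = 0.09838 m³/s.
4.15 µg/L = 0.00415 mg/L.
14 µg/L = 0.014 mg/L.
Mass balance: 0.014·14.1 = 0.09838·Cₑ + 14·0.00415.
Cₑ = (0.1974 − 0.0581) / 0.09838 = 1.416 mg/L.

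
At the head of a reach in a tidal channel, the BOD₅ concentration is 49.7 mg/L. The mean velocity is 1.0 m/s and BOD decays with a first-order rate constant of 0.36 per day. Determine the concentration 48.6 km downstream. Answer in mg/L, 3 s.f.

40.6 mg/L

Travel time t = 48.6 km / 1.0 m/s = 4.86e+04/1.0 = 4.86e+04 s = 0.5625 d.
First-order decay: C = 49.7·exp(−0.36·0.5625) = 49.7·0.8167 = 40.59 mg/L.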